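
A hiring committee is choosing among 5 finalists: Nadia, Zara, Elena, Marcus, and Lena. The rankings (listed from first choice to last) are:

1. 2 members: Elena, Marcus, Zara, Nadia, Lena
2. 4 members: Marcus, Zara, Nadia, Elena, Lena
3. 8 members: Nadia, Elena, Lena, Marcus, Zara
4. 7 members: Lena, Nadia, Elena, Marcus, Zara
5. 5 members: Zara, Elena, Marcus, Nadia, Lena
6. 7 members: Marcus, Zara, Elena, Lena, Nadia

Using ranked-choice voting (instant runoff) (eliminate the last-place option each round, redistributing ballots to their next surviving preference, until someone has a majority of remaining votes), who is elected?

Round 1: Nadia 8, Zara 5, Elena 2, Marcus 11, Lena 7. Eliminate Elena.
Round 2: Nadia 8, Zara 5, Marcus 13, Lena 7. Eliminate Zara.
Round 3: Nadia 8, Marcus 18, Lena 7. Marcus has a majority.

Marcus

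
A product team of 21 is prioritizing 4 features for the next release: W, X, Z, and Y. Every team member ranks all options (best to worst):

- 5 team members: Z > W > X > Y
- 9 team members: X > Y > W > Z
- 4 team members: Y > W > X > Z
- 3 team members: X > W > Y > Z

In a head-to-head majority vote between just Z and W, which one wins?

W

Voters preferring Z to W: 5; preferring W to Z: 16.
W wins the head-to-head.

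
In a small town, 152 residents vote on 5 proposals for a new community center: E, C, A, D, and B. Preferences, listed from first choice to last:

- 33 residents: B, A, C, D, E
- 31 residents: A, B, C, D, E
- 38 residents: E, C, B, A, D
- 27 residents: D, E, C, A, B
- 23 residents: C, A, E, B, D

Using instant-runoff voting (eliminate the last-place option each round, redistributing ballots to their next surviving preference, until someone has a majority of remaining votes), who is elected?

Round 1: E 38, C 23, A 31, D 27, B 33. Eliminate C.
Round 2: E 38, A 54, D 27, B 33. Eliminate D.
Round 3: E 65, A 54, B 33. Eliminate B.
Round 4: E 65, A 87. A has a majority.

A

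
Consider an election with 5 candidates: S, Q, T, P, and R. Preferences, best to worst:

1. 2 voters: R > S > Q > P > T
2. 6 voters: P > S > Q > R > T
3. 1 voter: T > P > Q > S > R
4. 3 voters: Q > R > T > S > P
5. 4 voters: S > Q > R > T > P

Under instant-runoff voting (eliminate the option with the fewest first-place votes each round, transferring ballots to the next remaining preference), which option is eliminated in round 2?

R

Round 1: S 4, Q 3, T 1, P 6, R 2. Eliminate T.
Round 2: S 4, Q 3, P 7, R 2. Eliminate R.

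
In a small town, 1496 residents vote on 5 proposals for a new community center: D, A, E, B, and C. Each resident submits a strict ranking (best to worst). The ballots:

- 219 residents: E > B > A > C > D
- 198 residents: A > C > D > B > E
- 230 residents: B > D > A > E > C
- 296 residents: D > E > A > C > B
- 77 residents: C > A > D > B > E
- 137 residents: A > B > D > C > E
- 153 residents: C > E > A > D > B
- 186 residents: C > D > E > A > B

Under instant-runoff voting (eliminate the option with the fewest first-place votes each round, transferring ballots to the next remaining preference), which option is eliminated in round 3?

C

Round 1: D 296, A 335, E 219, B 230, C 416. Eliminate E.
Round 2: D 296, A 335, B 449, C 416. Eliminate D.
Round 3: A 631, B 449, C 416. Eliminate C.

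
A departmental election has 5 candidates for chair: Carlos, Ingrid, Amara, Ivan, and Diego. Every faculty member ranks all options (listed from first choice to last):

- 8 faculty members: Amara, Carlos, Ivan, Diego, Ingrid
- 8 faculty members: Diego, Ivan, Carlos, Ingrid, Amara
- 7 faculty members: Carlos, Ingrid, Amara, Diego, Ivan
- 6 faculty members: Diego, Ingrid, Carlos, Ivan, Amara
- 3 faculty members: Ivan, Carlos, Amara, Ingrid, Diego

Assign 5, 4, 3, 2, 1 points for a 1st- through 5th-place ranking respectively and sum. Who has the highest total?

Carlos

Carlos: 8·4 + 8·3 + 7·5 + 6·3 + 3·4 = 121
Ingrid: 8·1 + 8·2 + 7·4 + 6·4 + 3·2 = 82
Amara: 8·5 + 8·1 + 7·3 + 6·1 + 3·3 = 84
Ivan: 8·3 + 8·4 + 7·1 + 6·2 + 3·5 = 90
Diego: 8·2 + 8·5 + 7·2 + 6·5 + 3·1 = 103
Carlos has the highest Borda score (121).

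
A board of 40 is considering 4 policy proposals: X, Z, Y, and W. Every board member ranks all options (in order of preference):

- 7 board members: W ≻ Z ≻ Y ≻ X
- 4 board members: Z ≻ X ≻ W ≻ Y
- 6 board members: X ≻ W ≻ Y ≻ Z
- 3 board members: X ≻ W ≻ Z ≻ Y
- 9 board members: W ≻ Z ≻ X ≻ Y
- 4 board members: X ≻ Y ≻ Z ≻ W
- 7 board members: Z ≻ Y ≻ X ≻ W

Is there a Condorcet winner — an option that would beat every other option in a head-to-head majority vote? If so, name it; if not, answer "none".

Checking pairwise contests:
Z beats X 27–13.
W beats Z 25–15.
X beats Y 26–14.
X beats W 24–16.
Every option loses at least one head-to-head, so there is no Condorcet winner.

none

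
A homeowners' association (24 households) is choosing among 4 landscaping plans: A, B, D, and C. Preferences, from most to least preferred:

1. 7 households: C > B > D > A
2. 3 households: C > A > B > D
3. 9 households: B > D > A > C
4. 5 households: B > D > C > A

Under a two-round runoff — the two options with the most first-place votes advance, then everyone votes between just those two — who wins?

B

Round 1 first-place votes: A 0, B 14, D 0, C 10.
B and C advance.
Runoff: B is preferred to C by 14 voters; C by 10.
B wins the runoff.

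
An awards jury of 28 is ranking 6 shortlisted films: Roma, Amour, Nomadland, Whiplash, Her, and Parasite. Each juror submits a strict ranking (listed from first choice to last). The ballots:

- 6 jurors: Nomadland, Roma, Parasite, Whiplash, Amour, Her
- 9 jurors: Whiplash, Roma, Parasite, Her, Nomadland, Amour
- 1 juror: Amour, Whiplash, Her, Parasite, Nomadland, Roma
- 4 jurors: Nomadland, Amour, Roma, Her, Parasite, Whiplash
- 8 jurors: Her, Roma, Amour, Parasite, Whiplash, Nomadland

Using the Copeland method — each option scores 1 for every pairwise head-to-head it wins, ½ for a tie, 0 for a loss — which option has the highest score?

Roma

Roma: beats Amour, Nomadland, Whiplash, Her, and Parasite → score 5.
Amour: loses to Roma, Nomadland, Whiplash, Her, and Parasite → score 0.
Nomadland: beats Amour; loses to Roma, Whiplash, Her, and Parasite → score 1.
Whiplash: beats Amour, Nomadland, and Her; loses to Roma and Parasite → score 3.
Her: beats Amour and Nomadland; loses to Roma, Whiplash, and Parasite → score 2.
Parasite: beats Amour, Nomadland, Whiplash, and Her; loses to Roma → score 4.
Roma has the best pairwise record.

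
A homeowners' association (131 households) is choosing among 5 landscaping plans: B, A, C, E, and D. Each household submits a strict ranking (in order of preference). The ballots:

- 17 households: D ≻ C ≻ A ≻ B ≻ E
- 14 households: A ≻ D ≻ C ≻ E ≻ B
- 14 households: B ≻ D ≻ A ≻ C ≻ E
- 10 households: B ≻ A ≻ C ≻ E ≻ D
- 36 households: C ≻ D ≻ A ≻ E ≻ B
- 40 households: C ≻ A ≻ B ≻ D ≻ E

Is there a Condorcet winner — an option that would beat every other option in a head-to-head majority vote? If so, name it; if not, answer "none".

C vs B: 107–24 for C.
C vs A: 93–38 for C.
C vs E: 131–0 for C.
C vs D: 86–45 for C.
C beats every other option head-to-head.

C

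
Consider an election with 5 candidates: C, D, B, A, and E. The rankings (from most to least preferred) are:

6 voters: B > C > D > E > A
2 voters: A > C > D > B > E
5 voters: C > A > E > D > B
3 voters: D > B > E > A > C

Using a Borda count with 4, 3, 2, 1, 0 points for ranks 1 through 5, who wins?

C: 6·3 + 2·3 + 5·4 + 3·0 = 44
D: 6·2 + 2·2 + 5·1 + 3·4 = 33
B: 6·4 + 2·1 + 5·0 + 3·3 = 35
A: 6·0 + 2·4 + 5·3 + 3·1 = 26
E: 6·1 + 2·0 + 5·2 + 3·2 = 22
C has the highest Borda score (44).

C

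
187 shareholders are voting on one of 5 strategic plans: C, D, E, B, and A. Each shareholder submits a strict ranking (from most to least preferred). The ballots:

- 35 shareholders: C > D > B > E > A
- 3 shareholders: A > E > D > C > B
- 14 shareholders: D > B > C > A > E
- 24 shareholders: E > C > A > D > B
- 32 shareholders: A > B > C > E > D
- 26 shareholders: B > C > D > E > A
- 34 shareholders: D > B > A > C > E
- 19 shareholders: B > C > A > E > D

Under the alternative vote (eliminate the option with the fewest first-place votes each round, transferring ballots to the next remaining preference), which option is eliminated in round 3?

Round 1: C 35, D 48, E 24, B 45, A 35. Eliminate E.
Round 2: C 59, D 48, B 45, A 35. Eliminate A.
Round 3: C 59, D 51, B 77. Eliminate D.

D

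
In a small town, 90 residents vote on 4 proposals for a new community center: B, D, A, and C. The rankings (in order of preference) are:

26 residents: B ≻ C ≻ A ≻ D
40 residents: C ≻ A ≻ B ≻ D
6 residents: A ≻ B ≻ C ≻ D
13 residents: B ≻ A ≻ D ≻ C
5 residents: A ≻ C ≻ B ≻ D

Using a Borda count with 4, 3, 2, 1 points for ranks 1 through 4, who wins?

B: 26·4 + 40·2 + 6·3 + 13·4 + 5·2 = 264
D: 26·1 + 40·1 + 6·1 + 13·2 + 5·1 = 103
A: 26·2 + 40·3 + 6·4 + 13·3 + 5·4 = 255
C: 26·3 + 40·4 + 6·2 + 13·1 + 5·3 = 278
C has the highest Borda score (278).

C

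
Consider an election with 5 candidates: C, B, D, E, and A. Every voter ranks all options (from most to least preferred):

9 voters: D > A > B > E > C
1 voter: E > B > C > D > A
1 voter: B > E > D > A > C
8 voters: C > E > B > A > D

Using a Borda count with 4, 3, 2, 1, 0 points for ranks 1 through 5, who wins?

C: 9·0 + 1·2 + 1·0 + 8·4 = 34
B: 9·2 + 1·3 + 1·4 + 8·2 = 41
D: 9·4 + 1·1 + 1·2 + 8·0 = 39
E: 9·1 + 1·4 + 1·3 + 8·3 = 40
A: 9·3 + 1·0 + 1·1 + 8·1 = 36
B has the highest Borda score (41).

B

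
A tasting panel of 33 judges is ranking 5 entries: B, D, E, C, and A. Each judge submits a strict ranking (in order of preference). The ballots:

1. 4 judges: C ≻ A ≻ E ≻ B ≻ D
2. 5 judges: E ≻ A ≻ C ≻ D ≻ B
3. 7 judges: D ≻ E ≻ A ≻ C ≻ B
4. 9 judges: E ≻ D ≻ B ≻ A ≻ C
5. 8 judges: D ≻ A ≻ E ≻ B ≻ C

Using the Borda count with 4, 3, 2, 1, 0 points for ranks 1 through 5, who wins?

B: 4·1 + 5·0 + 7·0 + 9·2 + 8·1 = 30
D: 4·0 + 5·1 + 7·4 + 9·3 + 8·4 = 92
E: 4·2 + 5·4 + 7·3 + 9·4 + 8·2 = 101
C: 4·4 + 5·2 + 7·1 + 9·0 + 8·0 = 33
A: 4·3 + 5·3 + 7·2 + 9·1 + 8·3 = 74
E has the highest Borda score (101).

E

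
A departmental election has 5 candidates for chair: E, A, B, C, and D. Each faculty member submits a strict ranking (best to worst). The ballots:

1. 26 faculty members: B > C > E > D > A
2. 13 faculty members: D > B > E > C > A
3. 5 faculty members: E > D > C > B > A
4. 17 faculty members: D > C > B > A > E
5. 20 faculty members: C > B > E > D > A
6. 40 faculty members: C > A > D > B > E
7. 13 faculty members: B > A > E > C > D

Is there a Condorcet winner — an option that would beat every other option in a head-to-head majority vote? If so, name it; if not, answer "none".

C vs E: 103–31 for C.
C vs A: 121–13 for C.
C vs B: 82–52 for C.
C vs D: 99–35 for C.
C beats every other option head-to-head.

C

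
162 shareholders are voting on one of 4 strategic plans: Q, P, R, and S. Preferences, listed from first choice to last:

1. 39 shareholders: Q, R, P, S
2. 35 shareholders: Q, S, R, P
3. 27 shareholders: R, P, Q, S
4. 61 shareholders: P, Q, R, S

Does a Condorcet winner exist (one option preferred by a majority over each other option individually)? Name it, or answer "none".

Checking pairwise contests:
P beats Q 88–74.
R beats P 101–61.
Q beats R 135–27.
Q beats S 162–0.
Every option loses at least one head-to-head, so there is no Condorcet winner.

none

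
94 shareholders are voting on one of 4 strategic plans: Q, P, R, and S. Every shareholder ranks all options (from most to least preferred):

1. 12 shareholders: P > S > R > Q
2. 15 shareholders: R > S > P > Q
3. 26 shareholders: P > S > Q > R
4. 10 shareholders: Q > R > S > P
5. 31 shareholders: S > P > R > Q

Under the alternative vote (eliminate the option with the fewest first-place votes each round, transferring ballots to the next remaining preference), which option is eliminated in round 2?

Round 1: Q 10, P 38, R 15, S 31. Eliminate Q.
Round 2: P 38, R 25, S 31. Eliminate R.

R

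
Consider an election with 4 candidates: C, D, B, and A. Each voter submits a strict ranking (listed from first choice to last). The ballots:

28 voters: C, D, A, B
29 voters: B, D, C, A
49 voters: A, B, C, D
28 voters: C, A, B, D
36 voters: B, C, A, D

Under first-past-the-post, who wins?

B

First-place votes: C 56, D 0, B 65, A 49.
B has the most first-place votes.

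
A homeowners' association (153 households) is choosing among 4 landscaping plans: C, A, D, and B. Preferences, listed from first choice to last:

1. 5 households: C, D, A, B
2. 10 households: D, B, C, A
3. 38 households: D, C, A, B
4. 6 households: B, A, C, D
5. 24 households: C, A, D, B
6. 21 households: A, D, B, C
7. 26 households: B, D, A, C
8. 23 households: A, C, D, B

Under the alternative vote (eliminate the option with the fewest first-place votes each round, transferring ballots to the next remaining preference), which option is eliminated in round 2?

B

Round 1: C 29, A 44, D 48, B 32. Eliminate C.
Round 2: A 68, D 53, B 32. Eliminate B.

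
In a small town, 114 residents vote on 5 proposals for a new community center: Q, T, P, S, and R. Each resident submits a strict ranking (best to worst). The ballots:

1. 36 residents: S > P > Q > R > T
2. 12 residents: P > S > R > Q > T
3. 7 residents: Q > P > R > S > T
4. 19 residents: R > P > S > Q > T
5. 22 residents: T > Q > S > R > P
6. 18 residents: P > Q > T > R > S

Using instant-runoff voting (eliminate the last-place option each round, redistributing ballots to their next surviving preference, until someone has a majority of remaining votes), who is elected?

Round 1: Q 7, T 22, P 30, S 36, R 19. Eliminate Q.
Round 2: T 22, P 37, S 36, R 19. Eliminate R.
Round 3: T 22, P 56, S 36. Eliminate T.
Round 4: P 56, S 58. S has a majority.

S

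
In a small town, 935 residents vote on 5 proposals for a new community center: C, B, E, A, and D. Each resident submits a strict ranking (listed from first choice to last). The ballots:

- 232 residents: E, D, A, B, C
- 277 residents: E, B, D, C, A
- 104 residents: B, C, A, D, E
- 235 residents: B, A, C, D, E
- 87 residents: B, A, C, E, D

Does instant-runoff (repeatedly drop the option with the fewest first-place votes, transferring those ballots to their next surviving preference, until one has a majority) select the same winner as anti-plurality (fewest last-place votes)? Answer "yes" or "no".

no

Instant-runoff — R1 C 0, B 426, E 509, A 0, D 0 (E winner). Winner: E.
Anti-plurality — last-place votes: C 232, B 0, E 339, A 277, D 87. Winner: B.
The two methods disagree.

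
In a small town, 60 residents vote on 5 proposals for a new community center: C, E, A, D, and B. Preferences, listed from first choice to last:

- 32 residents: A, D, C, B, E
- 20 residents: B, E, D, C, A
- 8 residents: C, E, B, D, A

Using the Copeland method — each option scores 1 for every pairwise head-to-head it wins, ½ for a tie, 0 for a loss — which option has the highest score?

A

C: beats E and B; loses to A and D → score 2.
E: loses to C, A, D, and B → score 0.
A: beats C, E, D, and B → score 4.
D: beats C, E, and B; loses to A → score 3.
B: beats E; loses to C, A, and D → score 1.
A has the best pairwise record.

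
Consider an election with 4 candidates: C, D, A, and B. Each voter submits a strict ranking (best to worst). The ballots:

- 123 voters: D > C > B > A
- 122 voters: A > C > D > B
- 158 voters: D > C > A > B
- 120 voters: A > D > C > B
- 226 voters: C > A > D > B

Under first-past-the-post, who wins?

D

First-place votes: C 226, D 281, A 242, B 0.
D has the most first-place votes.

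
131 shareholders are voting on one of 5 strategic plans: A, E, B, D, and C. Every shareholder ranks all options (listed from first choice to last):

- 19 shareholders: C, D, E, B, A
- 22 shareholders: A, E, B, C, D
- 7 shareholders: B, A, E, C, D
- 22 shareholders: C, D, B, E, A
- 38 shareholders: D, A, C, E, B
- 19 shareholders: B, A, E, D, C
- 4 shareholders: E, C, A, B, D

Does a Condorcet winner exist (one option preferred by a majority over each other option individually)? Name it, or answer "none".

Checking pairwise contests:
B beats A 67–64.
A beats E 86–45.
E beats B 83–48.
C beats D 74–57.
A beats C 86–45.
Every option loses at least one head-to-head, so there is no Condorcet winner.

none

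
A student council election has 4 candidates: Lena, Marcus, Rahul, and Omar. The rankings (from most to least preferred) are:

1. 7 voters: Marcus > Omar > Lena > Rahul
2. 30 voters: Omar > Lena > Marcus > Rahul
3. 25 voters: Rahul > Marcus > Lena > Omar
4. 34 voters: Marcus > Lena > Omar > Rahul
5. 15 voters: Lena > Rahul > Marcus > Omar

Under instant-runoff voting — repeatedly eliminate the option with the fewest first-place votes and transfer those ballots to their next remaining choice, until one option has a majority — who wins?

Round 1: Lena 15, Marcus 41, Rahul 25, Omar 30. Eliminate Lena.
Round 2: Marcus 41, Rahul 40, Omar 30. Eliminate Omar.
Round 3: Marcus 71, Rahul 40. Marcus has a majority.

Marcus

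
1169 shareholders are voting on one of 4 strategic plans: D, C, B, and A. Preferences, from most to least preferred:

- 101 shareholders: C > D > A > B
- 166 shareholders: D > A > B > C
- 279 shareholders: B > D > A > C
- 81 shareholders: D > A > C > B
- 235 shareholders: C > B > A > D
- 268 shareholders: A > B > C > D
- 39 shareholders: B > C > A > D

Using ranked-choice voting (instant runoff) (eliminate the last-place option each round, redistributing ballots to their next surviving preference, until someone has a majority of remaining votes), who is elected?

A

Round 1: D 247, C 336, B 318, A 268. Eliminate D.
Round 2: C 336, B 318, A 515. Eliminate B.
Round 3: C 375, A 794. A has a majority.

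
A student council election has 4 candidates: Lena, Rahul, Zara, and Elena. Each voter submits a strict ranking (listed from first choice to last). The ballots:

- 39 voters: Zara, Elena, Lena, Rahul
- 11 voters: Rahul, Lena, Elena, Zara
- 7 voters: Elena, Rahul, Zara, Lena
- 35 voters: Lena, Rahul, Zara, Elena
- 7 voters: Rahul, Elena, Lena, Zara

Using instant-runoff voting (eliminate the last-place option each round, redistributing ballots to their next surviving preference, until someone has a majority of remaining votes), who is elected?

Lena

Round 1: Lena 35, Rahul 18, Zara 39, Elena 7. Eliminate Elena.
Round 2: Lena 35, Rahul 25, Zara 39. Eliminate Rahul.
Round 3: Lena 53, Zara 46. Lena has a majority.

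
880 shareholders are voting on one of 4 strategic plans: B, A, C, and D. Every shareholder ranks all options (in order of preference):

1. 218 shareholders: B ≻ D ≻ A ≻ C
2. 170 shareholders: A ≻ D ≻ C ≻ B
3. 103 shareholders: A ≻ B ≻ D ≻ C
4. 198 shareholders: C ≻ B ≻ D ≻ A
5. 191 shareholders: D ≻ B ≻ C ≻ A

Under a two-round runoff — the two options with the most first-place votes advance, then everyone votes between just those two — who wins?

B

Round 1 first-place votes: B 218, A 273, C 198, D 191.
A and B advance.
Runoff: A is preferred to B by 273 voters; B by 607.
B wins the runoff.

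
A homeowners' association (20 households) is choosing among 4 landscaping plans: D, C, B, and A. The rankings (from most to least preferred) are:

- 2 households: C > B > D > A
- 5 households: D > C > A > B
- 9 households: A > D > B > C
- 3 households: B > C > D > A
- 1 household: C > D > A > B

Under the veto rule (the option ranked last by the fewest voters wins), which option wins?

D

Last-place votes: D 0, C 9, B 6, A 5.
D is ranked last by the fewest voters, so D wins.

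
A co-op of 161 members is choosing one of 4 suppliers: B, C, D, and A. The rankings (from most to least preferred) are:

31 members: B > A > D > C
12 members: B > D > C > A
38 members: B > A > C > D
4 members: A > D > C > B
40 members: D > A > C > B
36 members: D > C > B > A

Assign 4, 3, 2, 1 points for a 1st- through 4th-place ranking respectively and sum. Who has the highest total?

B: 31·4 + 12·4 + 38·4 + 4·1 + 40·1 + 36·2 = 440
C: 31·1 + 12·2 + 38·2 + 4·2 + 40·2 + 36·3 = 327
D: 31·2 + 12·3 + 38·1 + 4·3 + 40·4 + 36·4 = 452
A: 31·3 + 12·1 + 38·3 + 4·4 + 40·3 + 36·1 = 391
D has the highest Borda score (452).

D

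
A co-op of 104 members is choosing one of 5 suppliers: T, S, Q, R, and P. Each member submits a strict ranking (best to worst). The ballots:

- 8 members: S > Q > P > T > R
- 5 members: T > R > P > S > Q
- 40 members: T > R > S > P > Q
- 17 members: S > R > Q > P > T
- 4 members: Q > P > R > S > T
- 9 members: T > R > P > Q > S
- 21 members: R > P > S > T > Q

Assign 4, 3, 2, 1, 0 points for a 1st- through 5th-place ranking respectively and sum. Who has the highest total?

R

T: 8·1 + 5·4 + 40·4 + 17·0 + 4·0 + 9·4 + 21·1 = 245
S: 8·4 + 5·1 + 40·2 + 17·4 + 4·1 + 9·0 + 21·2 = 231
Q: 8·3 + 5·0 + 40·0 + 17·2 + 4·4 + 9·1 + 21·0 = 83
R: 8·0 + 5·3 + 40·3 + 17·3 + 4·2 + 9·3 + 21·4 = 305
P: 8·2 + 5·2 + 40·1 + 17·1 + 4·3 + 9·2 + 21·3 = 176
R has the highest Borda score (305).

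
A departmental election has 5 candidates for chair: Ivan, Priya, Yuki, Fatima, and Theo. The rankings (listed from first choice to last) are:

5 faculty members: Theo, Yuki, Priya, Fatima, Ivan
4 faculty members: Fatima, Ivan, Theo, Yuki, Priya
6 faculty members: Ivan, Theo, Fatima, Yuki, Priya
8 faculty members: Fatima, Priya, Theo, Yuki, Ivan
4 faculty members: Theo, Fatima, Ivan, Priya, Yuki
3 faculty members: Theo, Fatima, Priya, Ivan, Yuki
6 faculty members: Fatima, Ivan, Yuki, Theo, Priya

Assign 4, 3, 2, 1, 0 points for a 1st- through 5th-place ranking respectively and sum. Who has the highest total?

Ivan: 5·0 + 4·3 + 6·4 + 8·0 + 4·2 + 3·1 + 6·3 = 65
Priya: 5·2 + 4·0 + 6·0 + 8·3 + 4·1 + 3·2 + 6·0 = 44
Yuki: 5·3 + 4·1 + 6·1 + 8·1 + 4·0 + 3·0 + 6·2 = 45
Fatima: 5·1 + 4·4 + 6·2 + 8·4 + 4·3 + 3·3 + 6·4 = 110
Theo: 5·4 + 4·2 + 6·3 + 8·2 + 4·4 + 3·4 + 6·1 = 96
Fatima has the highest Borda score (110).

Fatima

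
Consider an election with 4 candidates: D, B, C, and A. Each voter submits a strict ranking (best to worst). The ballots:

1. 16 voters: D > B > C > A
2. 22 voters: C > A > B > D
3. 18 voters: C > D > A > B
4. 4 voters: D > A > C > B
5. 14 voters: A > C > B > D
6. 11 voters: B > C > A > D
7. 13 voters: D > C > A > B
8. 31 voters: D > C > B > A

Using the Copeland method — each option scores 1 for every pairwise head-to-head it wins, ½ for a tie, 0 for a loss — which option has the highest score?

C

D: beats B and A; loses to C → score 2.
B: loses to D, C, and A → score 0.
C: beats D, B, and A → score 3.
A: beats B; loses to D and C → score 1.
C has the best pairwise record.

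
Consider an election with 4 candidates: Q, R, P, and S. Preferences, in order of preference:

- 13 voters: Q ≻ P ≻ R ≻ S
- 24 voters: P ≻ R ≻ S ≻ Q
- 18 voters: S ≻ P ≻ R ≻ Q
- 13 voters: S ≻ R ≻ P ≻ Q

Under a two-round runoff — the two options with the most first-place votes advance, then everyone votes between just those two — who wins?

P

Round 1 first-place votes: Q 13, R 0, P 24, S 31.
S and P advance.
Runoff: S is preferred to P by 31 voters; P by 37.
P wins the runoff.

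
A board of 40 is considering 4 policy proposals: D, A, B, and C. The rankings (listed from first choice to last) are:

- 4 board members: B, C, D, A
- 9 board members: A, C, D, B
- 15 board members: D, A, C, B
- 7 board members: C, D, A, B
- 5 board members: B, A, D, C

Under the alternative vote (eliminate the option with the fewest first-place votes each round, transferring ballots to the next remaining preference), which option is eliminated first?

C

Round 1: D 15, A 9, B 9, C 7. Eliminate C.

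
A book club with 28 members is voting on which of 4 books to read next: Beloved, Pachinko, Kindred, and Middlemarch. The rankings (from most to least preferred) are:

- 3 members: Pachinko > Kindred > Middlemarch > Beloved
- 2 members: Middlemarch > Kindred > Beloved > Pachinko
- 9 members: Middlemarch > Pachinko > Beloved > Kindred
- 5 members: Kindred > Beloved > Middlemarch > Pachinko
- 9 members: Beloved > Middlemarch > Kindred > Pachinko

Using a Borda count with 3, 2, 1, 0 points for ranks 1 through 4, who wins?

Beloved: 3·0 + 2·1 + 9·1 + 5·2 + 9·3 = 48
Pachinko: 3·3 + 2·0 + 9·2 + 5·0 + 9·0 = 27
Kindred: 3·2 + 2·2 + 9·0 + 5·3 + 9·1 = 34
Middlemarch: 3·1 + 2·3 + 9·3 + 5·1 + 9·2 = 59
Middlemarch has the highest Borda score (59).

Middlemarch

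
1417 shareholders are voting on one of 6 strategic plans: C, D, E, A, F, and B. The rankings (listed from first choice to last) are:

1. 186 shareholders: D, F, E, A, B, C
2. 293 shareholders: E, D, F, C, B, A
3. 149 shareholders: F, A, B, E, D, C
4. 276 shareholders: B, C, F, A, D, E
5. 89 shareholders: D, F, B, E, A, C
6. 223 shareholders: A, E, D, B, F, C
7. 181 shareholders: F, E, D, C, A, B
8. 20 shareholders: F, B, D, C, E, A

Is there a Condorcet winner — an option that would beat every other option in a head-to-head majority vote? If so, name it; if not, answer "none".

none

Checking pairwise contests:
D beats C 1141–276.
E beats D 846–571.
F beats E 901–516.
C beats A 770–647.
D beats F 791–626.
D beats B 972–445.
Every option loses at least one head-to-head, so there is no Condorcet winner.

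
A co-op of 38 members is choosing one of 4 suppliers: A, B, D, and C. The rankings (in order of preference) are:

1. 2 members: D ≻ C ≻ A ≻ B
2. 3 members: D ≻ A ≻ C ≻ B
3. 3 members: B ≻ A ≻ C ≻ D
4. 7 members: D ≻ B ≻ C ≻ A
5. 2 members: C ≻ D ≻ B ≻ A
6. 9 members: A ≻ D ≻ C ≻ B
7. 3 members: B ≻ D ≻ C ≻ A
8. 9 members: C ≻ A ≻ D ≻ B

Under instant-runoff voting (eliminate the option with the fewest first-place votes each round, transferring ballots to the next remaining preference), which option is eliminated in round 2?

C

Round 1: A 9, B 6, D 12, C 11. Eliminate B.
Round 2: A 12, D 15, C 11. Eliminate C.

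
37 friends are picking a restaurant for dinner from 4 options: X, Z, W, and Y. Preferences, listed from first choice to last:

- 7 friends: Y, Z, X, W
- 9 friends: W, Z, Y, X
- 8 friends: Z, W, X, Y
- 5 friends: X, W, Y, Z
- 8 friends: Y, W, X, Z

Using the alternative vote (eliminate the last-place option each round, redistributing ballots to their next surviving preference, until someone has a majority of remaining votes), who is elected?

Round 1: X 5, Z 8, W 9, Y 15. Eliminate X.
Round 2: Z 8, W 14, Y 15. Eliminate Z.
Round 3: W 22, Y 15. W has a majority.

W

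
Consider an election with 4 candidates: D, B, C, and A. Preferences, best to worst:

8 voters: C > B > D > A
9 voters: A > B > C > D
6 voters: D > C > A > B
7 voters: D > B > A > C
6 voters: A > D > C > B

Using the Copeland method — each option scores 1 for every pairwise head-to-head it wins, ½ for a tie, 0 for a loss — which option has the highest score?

D: beats B, C, and A → score 3.
B: loses to D, C, and A → score 0.
C: beats B; loses to D and A → score 1.
A: beats B and C; loses to D → score 2.
D has the best pairwise record.

D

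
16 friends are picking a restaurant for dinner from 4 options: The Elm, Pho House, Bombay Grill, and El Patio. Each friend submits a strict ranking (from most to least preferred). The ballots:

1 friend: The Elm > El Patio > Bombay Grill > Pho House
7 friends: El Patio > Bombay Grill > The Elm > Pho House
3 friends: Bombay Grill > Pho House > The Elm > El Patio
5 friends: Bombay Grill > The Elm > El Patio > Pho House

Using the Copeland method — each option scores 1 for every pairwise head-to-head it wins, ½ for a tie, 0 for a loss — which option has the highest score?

The Elm: beats Pho House and El Patio; loses to Bombay Grill → score 2.
Pho House: loses to The Elm, Bombay Grill, and El Patio → score 0.
Bombay Grill: beats The Elm and Pho House; ties El Patio → score 2.5.
El Patio: beats Pho House; ties Bombay Grill; loses to The Elm → score 1.5.
Bombay Grill has the best pairwise record.

Bombay Grill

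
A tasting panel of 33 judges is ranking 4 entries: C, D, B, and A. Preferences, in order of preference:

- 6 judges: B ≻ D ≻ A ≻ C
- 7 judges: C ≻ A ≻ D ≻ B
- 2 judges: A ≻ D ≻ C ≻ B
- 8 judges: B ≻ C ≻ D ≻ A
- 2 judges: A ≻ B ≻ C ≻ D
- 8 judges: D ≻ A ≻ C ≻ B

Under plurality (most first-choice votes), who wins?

First-place votes: C 7, D 8, B 14, A 4.
B has the most first-place votes.

B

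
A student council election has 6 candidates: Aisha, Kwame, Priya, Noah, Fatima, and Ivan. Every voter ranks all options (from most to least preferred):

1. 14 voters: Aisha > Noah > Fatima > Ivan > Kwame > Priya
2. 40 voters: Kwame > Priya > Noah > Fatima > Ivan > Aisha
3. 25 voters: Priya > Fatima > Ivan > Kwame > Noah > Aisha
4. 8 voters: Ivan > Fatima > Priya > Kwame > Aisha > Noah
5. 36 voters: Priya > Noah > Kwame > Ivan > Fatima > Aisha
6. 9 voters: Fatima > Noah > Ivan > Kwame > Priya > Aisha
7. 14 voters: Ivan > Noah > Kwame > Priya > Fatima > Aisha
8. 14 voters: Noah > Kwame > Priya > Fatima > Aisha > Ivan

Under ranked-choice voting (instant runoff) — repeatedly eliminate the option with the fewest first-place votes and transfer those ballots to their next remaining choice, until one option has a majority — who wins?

Priya

Round 1: Aisha 14, Kwame 40, Priya 61, Noah 14, Fatima 9, Ivan 22. Eliminate Fatima.
Round 2: Aisha 14, Kwame 40, Priya 61, Noah 23, Ivan 22. Eliminate Aisha.
Round 3: Kwame 40, Priya 61, Noah 37, Ivan 22. Eliminate Ivan.
Round 4: Kwame 40, Priya 69, Noah 51. Eliminate Kwame.
Round 5: Priya 109, Noah 51. Priya has a majority.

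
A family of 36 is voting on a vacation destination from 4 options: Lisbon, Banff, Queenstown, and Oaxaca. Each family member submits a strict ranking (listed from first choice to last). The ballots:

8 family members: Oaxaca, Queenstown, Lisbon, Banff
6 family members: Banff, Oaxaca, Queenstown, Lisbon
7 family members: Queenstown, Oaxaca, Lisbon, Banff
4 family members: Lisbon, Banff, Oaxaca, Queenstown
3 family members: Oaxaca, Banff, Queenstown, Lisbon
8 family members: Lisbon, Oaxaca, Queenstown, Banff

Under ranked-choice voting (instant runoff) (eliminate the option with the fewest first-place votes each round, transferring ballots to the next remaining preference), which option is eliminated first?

Round 1: Lisbon 12, Banff 6, Queenstown 7, Oaxaca 11. Eliminate Banff.

Banff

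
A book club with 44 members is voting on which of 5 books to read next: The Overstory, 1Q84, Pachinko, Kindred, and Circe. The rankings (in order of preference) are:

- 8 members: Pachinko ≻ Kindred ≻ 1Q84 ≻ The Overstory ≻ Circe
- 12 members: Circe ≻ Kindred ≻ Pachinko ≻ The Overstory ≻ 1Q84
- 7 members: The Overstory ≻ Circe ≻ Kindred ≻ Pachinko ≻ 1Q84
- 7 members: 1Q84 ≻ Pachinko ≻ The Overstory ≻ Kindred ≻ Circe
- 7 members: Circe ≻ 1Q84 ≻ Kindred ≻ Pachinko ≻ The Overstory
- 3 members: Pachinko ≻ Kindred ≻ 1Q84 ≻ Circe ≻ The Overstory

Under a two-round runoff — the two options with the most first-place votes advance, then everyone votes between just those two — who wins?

Round 1 first-place votes: The Overstory 7, 1Q84 7, Pachinko 11, Kindred 0, Circe 19.
Circe and Pachinko advance.
Runoff: Circe is preferred to Pachinko by 26 voters; Pachinko by 18.
Circe wins the runoff.

Circe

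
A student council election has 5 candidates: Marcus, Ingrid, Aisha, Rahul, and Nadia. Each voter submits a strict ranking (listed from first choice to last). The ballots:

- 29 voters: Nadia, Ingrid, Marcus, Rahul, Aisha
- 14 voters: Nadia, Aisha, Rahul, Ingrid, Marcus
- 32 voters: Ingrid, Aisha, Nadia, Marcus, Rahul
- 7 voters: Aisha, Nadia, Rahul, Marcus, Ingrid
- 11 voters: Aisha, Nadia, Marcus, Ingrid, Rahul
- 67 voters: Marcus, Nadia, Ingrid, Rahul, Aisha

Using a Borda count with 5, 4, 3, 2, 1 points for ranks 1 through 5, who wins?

Marcus: 29·3 + 14·1 + 32·2 + 7·2 + 11·3 + 67·5 = 547
Ingrid: 29·4 + 14·2 + 32·5 + 7·1 + 11·2 + 67·3 = 534
Aisha: 29·1 + 14·4 + 32·4 + 7·5 + 11·5 + 67·1 = 370
Rahul: 29·2 + 14·3 + 32·1 + 7·3 + 11·1 + 67·2 = 298
Nadia: 29·5 + 14·5 + 32·3 + 7·4 + 11·4 + 67·4 = 651
Nadia has the highest Borda score (651).

Nadia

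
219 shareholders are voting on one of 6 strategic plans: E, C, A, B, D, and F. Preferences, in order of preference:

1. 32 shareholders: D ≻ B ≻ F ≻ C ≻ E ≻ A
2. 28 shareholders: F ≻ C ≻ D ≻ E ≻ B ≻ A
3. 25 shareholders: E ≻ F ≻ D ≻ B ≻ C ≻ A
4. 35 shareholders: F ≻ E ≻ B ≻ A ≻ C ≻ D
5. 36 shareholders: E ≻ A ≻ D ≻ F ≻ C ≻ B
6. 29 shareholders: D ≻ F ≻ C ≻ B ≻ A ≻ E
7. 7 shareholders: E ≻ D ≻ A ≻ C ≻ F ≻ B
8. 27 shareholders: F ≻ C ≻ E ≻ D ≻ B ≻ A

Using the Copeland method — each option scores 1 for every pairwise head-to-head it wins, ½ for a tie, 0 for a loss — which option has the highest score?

E: beats A, B, and D; loses to C and F → score 3.
C: beats E, A, and B; loses to D and F → score 3.
A: loses to E, C, B, D, and F → score 0.
B: beats A; loses to E, C, D, and F → score 1.
D: beats C, A, and B; loses to E and F → score 3.
F: beats E, C, A, B, and D → score 5.
F has the best pairwise record.

F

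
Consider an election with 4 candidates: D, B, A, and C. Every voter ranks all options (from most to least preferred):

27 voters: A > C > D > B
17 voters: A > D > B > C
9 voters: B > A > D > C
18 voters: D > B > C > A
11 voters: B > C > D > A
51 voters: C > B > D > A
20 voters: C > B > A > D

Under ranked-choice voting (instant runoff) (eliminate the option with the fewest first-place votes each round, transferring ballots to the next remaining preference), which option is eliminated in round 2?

Round 1: D 18, B 20, A 44, C 71. Eliminate D.
Round 2: B 38, A 44, C 71. Eliminate B.

B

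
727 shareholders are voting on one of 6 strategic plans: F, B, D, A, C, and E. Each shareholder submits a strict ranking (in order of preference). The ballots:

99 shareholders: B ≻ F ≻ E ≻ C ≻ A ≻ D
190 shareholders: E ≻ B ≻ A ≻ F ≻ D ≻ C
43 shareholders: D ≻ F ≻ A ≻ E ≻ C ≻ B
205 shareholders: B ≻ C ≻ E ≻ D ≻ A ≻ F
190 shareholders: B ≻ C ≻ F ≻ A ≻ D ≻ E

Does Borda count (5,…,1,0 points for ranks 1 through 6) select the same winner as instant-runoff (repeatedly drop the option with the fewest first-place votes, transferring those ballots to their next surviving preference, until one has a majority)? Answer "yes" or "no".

yes

Borda — scores: F 1518, B 3230, D 1005, A 1383, C 1821, E 1948. Winner: B.
Instant-runoff — R1 F 0, B 494, D 43, A 0, C 0, E 190 (B winner). Winner: B.
The two methods agree.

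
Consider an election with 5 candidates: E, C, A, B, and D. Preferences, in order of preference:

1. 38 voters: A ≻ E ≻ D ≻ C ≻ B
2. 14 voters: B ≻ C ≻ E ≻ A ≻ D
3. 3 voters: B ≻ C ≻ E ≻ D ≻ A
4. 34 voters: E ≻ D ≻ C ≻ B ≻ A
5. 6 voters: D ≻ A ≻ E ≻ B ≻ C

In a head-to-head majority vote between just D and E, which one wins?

Voters preferring D to E: 6; preferring E to D: 89.
E wins the head-to-head.

E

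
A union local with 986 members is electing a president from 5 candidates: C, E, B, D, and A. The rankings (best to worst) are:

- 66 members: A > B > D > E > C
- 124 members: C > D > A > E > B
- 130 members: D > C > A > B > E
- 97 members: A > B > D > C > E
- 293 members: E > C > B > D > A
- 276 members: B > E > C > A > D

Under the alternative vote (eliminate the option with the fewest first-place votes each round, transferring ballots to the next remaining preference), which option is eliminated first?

C

Round 1: C 124, E 293, B 276, D 130, A 163. Eliminate C.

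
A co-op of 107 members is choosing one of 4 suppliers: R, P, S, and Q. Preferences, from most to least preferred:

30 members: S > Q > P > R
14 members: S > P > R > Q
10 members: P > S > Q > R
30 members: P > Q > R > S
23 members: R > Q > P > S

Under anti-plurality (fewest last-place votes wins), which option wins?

P

Last-place votes: R 40, P 0, S 53, Q 14.
P is ranked last by the fewest voters, so P wins.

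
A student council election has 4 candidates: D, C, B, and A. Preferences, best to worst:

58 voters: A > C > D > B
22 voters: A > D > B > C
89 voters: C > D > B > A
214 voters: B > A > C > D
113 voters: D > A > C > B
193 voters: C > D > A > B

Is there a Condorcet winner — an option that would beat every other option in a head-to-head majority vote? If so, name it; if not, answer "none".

Checking pairwise contests:
C beats D 554–135.
A beats C 407–282.
D beats B 475–214.
D beats A 395–294.
Every option loses at least one head-to-head, so there is no Condorcet winner.

none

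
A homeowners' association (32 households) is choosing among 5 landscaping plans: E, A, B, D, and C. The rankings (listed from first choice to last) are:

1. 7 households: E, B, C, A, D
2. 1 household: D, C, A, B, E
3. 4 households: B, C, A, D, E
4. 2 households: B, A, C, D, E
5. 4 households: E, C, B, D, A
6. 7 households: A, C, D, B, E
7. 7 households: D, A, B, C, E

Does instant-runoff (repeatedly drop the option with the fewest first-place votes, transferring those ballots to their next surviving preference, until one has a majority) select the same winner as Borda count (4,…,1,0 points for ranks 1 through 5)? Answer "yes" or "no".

Instant-runoff — R1 E 11, A 7, B 6, D 8, C 0 (C out); R2 E 11, A 7, B 6, D 8 (B out); R3 E 11, A 13, D 8 (D out); R4 E 11, A 21 (A winner). Winner: A.
Borda — scores: E 44, A 72, B 75, D 56, C 73. Winner: B.
The two methods disagree.

no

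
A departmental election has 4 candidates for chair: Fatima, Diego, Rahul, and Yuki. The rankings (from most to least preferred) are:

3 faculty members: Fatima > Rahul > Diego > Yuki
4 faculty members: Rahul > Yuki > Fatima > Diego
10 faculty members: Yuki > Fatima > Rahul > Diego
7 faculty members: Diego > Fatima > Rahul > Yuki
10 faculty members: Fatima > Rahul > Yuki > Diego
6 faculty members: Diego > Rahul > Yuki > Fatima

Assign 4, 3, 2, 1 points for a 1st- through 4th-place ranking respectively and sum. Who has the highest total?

Fatima: 3·4 + 4·2 + 10·3 + 7·3 + 10·4 + 6·1 = 117
Diego: 3·2 + 4·1 + 10·1 + 7·4 + 10·1 + 6·4 = 82
Rahul: 3·3 + 4·4 + 10·2 + 7·2 + 10·3 + 6·3 = 107
Yuki: 3·1 + 4·3 + 10·4 + 7·1 + 10·2 + 6·2 = 94
Fatima has the highest Borda score (117).

Fatima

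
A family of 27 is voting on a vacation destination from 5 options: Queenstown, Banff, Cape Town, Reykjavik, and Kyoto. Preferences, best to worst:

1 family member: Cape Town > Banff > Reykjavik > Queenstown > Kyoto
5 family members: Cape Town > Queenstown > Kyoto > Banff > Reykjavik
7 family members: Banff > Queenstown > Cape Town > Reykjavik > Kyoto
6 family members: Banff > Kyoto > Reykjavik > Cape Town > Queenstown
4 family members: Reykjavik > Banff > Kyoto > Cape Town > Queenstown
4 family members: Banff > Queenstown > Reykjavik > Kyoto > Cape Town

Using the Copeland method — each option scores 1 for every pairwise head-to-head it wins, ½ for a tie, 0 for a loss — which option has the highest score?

Queenstown: beats Reykjavik and Kyoto; loses to Banff and Cape Town → score 2.
Banff: beats Queenstown, Cape Town, Reykjavik, and Kyoto → score 4.
Cape Town: beats Queenstown; loses to Banff, Reykjavik, and Kyoto → score 1.
Reykjavik: beats Cape Town and Kyoto; loses to Queenstown and Banff → score 2.
Kyoto: beats Cape Town; loses to Queenstown, Banff, and Reykjavik → score 1.
Banff has the best pairwise record.

Banff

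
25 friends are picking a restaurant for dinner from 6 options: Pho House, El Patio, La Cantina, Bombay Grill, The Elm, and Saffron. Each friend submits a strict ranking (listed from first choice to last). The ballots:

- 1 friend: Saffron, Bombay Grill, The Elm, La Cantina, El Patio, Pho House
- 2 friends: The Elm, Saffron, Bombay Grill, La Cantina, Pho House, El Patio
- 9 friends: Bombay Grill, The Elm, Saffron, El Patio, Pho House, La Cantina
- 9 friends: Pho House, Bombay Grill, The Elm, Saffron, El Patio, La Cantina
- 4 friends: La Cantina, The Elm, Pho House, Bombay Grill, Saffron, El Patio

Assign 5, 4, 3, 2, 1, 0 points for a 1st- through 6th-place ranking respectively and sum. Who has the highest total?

Bombay Grill

Pho House: 1·0 + 2·1 + 9·1 + 9·5 + 4·3 = 68
El Patio: 1·1 + 2·0 + 9·2 + 9·1 + 4·0 = 28
La Cantina: 1·2 + 2·2 + 9·0 + 9·0 + 4·5 = 26
Bombay Grill: 1·4 + 2·3 + 9·5 + 9·4 + 4·2 = 99
The Elm: 1·3 + 2·5 + 9·4 + 9·3 + 4·4 = 92
Saffron: 1·5 + 2·4 + 9·3 + 9·2 + 4·1 = 62
Bombay Grill has the highest Borda score (99).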